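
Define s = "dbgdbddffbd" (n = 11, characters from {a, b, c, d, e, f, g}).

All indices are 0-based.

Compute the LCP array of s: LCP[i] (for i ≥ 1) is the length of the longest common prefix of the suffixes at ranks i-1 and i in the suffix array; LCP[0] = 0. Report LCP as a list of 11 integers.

sorted suffixes:
  #0 SA[0]=9  'bd'
  #1 SA[1]=4  'bddffbd'
  #2 SA[2]=1  'bgdbddffbd'
  #3 SA[3]=10  'd'
  #4 SA[4]=3  'dbddffbd'
  #5 SA[5]=0  'dbgdbddffbd'
  #6 SA[6]=5  'ddffbd'
  #7 SA[7]=6  'dffbd'
  #8 SA[8]=8  'fbd'
  #9 SA[9]=7  'ffbd'
  #10 SA[10]=2  'gdbddffbd'

SA = [9, 4, 1, 10, 3, 0, 5, 6, 8, 7, 2]
rank  pair      lcp
   1  s[9:],s[4:]  2  'bd'
   2  s[4:],s[1:]  1  'b'
   3  s[1:],s[10:]  0  ''
   4  s[10:],s[3:]  1  'd'
   5  s[3:],s[0:]  2  'db'
   6  s[0:],s[5:]  1  'd'
   7  s[5:],s[6:]  1  'd'
   8  s[6:],s[8:]  0  ''
   9  s[8:],s[7:]  1  'f'
  10  s[7:],s[2:]  0  ''

[0, 2, 1, 0, 1, 2, 1, 1, 0, 1, 0]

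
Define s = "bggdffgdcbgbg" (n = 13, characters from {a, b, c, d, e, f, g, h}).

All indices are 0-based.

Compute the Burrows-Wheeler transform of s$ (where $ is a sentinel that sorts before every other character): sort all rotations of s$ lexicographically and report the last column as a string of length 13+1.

rank  rotation        last
    0  $bggdffgdcbgbg  g
    1  bg$bggdffgdcbg  g
    2  bgbg$bggdffgdc  c
    3  bggdffgdcbgbg$  $
    4  cbgbg$bggdffgd  d
    5  dcbgbg$bggdffg  g
    6  dffgdcbgbg$bgg  g
    7  ffgdcbgbg$bggd  d
    8  fgdcbgbg$bggdf  f
    9  g$bggdffgdcbgb  b
   10  gbg$bggdffgdcb  b
   11  gdcbgbg$bggdff  f
   12  gdffgdcbgbg$bg  g
   13  ggdffgdcbgbg$b  b

ggc$dggdfbbfgb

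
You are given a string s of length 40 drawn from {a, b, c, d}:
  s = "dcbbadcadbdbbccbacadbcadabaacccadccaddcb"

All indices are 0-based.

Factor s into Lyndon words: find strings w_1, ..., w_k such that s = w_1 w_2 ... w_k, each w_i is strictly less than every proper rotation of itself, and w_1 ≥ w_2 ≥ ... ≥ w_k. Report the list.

["d", "c", "b", "b", "adc", "adbdbbccb", "acadbcad", "ab", "aacccadccaddcb"]

emit factor 1: 'd' (i=0, period=1)
emit factor 2: 'c' (i=1, period=1)
emit factor 3: 'b' (i=2, period=1)
emit factor 4: 'b' (i=3, period=1)
emit factor 5: 'adc' (i=4, period=3)
emit factor 6: 'adbdbbccb' (i=7, period=9)
emit factor 7: 'acadbcad' (i=16, period=8)
emit factor 8: 'ab' (i=24, period=2)
emit factor 9: 'aacccadccaddcb' (i=26, period=14)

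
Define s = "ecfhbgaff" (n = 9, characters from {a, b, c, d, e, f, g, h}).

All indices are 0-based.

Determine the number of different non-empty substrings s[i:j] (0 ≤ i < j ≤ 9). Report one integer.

43

rank→(start, suffix):
  0 → (6, 'aff')
  1 → (4, 'bgaff')
  2 → (1, 'cfhbgaff')
  3 → (0, 'ecfhbgaff')
  4 → (8, 'f')
  5 → (7, 'ff')
  6 → (2, 'fhbgaff')
  7 → (5, 'gaff')
  8 → (3, 'hbgaff')

SA = [6, 4, 1, 0, 8, 7, 2, 5, 3]
[i] adj suffixes → lcp
  [1] 6/4 → 0 ('')
  [2] 4/1 → 0 ('')
  [3] 1/0 → 0 ('')
  [4] 0/8 → 0 ('')
  [5] 8/7 → 1 ('f')
  [6] 7/2 → 1 ('f')
  [7] 2/5 → 0 ('')
  [8] 5/3 → 0 ('')

n(n+1)/2 = 9·10/2 = 45
Σ LCP = 0 + 0 + 0 + 0 + 0 + 1 + 1 + 0 + 0 = 2
distinct = 45 − 2 = 43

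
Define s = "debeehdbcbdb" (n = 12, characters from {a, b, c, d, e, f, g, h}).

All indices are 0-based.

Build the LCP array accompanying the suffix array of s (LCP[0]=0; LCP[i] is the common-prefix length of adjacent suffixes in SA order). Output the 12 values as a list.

[0, 1, 1, 1, 0, 0, 2, 1, 0, 1, 1, 0]

rank→(start, suffix):
  0 → (11, 'b')
  1 → (7, 'bcbdb')
  2 → (9, 'bdb')
  3 → (2, 'beehdbcbdb')
  4 → (8, 'cbdb')
  5 → (10, 'db')
  6 → (6, 'dbcbdb')
  7 → (0, 'debeehdbcbdb')
  8 → (1, 'ebeehdbcbdb')
  9 → (3, 'eehdbcbdb')
  10 → (4, 'ehdbcbdb')
  11 → (5, 'hdbcbdb')

SA = [11, 7, 9, 2, 8, 10, 6, 0, 1, 3, 4, 5]
[i] adj suffixes → lcp
  [1] 11/7 → 1 ('b')
  [2] 7/9 → 1 ('b')
  [3] 9/2 → 1 ('b')
  [4] 2/8 → 0 ('')
  [5] 8/10 → 0 ('')
  [6] 10/6 → 2 ('db')
  [7] 6/0 → 1 ('d')
  [8] 0/1 → 0 ('')
  [9] 1/3 → 1 ('e')
  [10] 3/4 → 1 ('e')
  [11] 4/5 → 0 ('')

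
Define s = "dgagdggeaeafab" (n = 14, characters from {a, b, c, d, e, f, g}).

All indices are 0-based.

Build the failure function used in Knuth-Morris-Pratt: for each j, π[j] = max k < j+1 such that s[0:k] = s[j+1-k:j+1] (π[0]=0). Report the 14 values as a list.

π[0] = 0
j=1 s[j]='g': π[1]=0 (border '')
j=2 s[j]='a': π[2]=0 (border '')
j=3 s[j]='g': π[3]=0 (border '')
j=4 s[j]='d': π[4]=1 (border 'd')
j=5 s[j]='g': π[5]=2 (border 'dg')
j=6 s[j]='g': k: 2→0; π[6]=0 (border '')
j=7 s[j]='e': π[7]=0 (border '')
j=8 s[j]='a': π[8]=0 (border '')
j=9 s[j]='e': π[9]=0 (border '')
j=10 s[j]='a': π[10]=0 (border '')
j=11 s[j]='f': π[11]=0 (border '')
j=12 s[j]='a': π[12]=0 (border '')
j=13 s[j]='b': π[13]=0 (border '')

[0, 0, 0, 0, 1, 2, 0, 0, 0, 0, 0, 0, 0, 0]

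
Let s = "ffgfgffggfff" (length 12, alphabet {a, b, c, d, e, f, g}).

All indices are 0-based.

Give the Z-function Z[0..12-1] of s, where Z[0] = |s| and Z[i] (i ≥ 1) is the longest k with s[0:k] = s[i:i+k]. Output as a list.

[12, 1, 0, 1, 0, 3, 1, 0, 0, 2, 2, 1]

Z[0]=12
i=1: outside box; Z[1]=1 grow→box=[1,2)
i=2: outside box; Z[2]=0
i=3: outside box; Z[3]=1 grow→box=[3,4)
i=4: outside box; Z[4]=0
i=5: outside box; Z[5]=3 grow→box=[5,8)
i=6: min(r-i=2, Z[1]=1)=1; Z[6]=1
i=7: min(r-i=1, Z[2]=0)=0; Z[7]=0
i=8: outside box; Z[8]=0
i=9: outside box; Z[9]=2 grow→box=[9,11)
i=10: min(r-i=1, Z[1]=1)=1; Z[10]=2 grow→box=[10,12)
i=11: min(r-i=1, Z[1]=1)=1; Z[11]=1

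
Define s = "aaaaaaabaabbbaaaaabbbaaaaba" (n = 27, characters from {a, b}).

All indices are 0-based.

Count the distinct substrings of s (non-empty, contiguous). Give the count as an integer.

rank | idx | suffix
   0 |  26 | a
   1 |   0 | aaaaaaabaabbbaaaaabbbaaaaba
   2 |   1 | aaaaaabaabbbaaaaabbbaaaaba
   3 |   2 | aaaaabaabbbaaaaabbbaaaaba
   4 |  13 | aaaaabbbaaaaba
   5 |  21 | aaaaba
   6 |   3 | aaaabaabbbaaaaabbbaaaaba
   7 |  14 | aaaabbbaaaaba
   8 |  22 | aaaba
   9 |   4 | aaabaabbbaaaaabbbaaaaba
  10 |  15 | aaabbbaaaaba
  11 |  23 | aaba
  12 |   5 | aabaabbbaaaaabbbaaaaba
  13 |   8 | aabbbaaaaabbbaaaaba
  14 |  16 | aabbbaaaaba
  15 |  24 | aba
  16 |   6 | abaabbbaaaaabbbaaaaba
  17 |   9 | abbbaaaaabbbaaaaba
  18 |  17 | abbbaaaaba
  19 |  25 | ba
  20 |  12 | baaaaabbbaaaaba
  21 |  20 | baaaaba
  22 |   7 | baabbbaaaaabbbaaaaba
  23 |  11 | bbaaaaabbbaaaaba
  24 |  19 | bbaaaaba
  25 |  10 | bbbaaaaabbbaaaaba
  26 |  18 | bbbaaaaba

SA = [26, 0, 1, 2, 13, 21, 3, 14, 22, 4, 15, 23, 5, 8, 16, 24, 6, 9, 17, 25, 12, 20, 7, 11, 19, 10, 18]
i: (SA[i-1],SA[i]) lcp shared
  1: (26,0) 1 'a'
  2: (0,1) 6 'aaaaaa'
  3: (1,2) 5 'aaaaa'
  4: (2,13) 6 'aaaaab'
  5: (13,21) 4 'aaaa'
  6: (21,3) 6 'aaaaba'
  7: (3,14) 5 'aaaab'
  8: (14,22) 3 'aaa'
  9: (22,4) 5 'aaaba'
  10: (4,15) 4 'aaab'
  11: (15,23) 2 'aa'
  12: (23,5) 4 'aaba'
  13: (5,8) 3 'aab'
  14: (8,16) 9 'aabbbaaaa'
  15: (16,24) 1 'a'
  16: (24,6) 3 'aba'
  17: (6,9) 2 'ab'
  18: (9,17) 8 'abbbaaaa'
  19: (17,25) 0 ''
  20: (25,12) 2 'ba'
  21: (12,20) 5 'baaaa'
  22: (20,7) 3 'baa'
  23: (7,11) 1 'b'
  24: (11,19) 6 'bbaaaa'
  25: (19,10) 2 'bb'
  26: (10,18) 7 'bbbaaaa'

n(n+1)/2 = 27·28/2 = 378
Σ LCP = 0 + 1 + 6 + 5 + 6 + 4 + 6 + 5 + 3 + 5 + 4 + 2 + 4 + 3 + 9 + 1 + 3 + 2 + 8 + 0 + 2 + 5 + 3 + 1 + 6 + 2 + 7 = 103
distinct = 378 − 103 = 275

275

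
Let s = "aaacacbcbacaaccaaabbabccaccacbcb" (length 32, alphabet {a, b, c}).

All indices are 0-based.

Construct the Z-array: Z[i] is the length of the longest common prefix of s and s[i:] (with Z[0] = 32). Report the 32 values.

[32, 2, 1, 0, 1, 0, 0, 0, 0, 1, 0, 2, 1, 0, 0, 3, 2, 1, 0, 0, 1, 0, 0, 0, 1, 0, 0, 1, 0, 0, 0, 0]

Z[0]=32
i=1: i≥r, start 0; Z[1]=2 scan→box=[1,3)
i=2: min(r-i=1, Z[1]=2)=1; Z[2]=1
i=3: i≥r, start 0; Z[3]=0
i=4: i≥r, start 0; Z[4]=1 scan→box=[4,5)
i=5: i≥r, start 0; Z[5]=0
i=6: i≥r, start 0; Z[6]=0
i=7: i≥r, start 0; Z[7]=0
i=8: i≥r, start 0; Z[8]=0
i=9: i≥r, start 0; Z[9]=1 scan→box=[9,10)
i=10: i≥r, start 0; Z[10]=0
i=11: i≥r, start 0; Z[11]=2 scan→box=[11,13)
i=12: min(r-i=1, Z[1]=2)=1; Z[12]=1
i=13: i≥r, start 0; Z[13]=0
i=14: i≥r, start 0; Z[14]=0
i=15: i≥r, start 0; Z[15]=3 scan→box=[15,18)
i=16: min(r-i=2, Z[1]=2)=2; Z[16]=2
i=17: min(r-i=1, Z[2]=1)=1; Z[17]=1
i=18: i≥r, start 0; Z[18]=0
i=19: i≥r, start 0; Z[19]=0
i=20: i≥r, start 0; Z[20]=1 scan→box=[20,21)
i=21: i≥r, start 0; Z[21]=0
i=22: i≥r, start 0; Z[22]=0
i=23: i≥r, start 0; Z[23]=0
i=24: i≥r, start 0; Z[24]=1 scan→box=[24,25)
i=25: i≥r, start 0; Z[25]=0
i=26: i≥r, start 0; Z[26]=0
i=27: i≥r, start 0; Z[27]=1 scan→box=[27,28)
i=28: i≥r, start 0; Z[28]=0
i=29: i≥r, start 0; Z[29]=0
i=30: i≥r, start 0; Z[30]=0
i=31: i≥r, start 0; Z[31]=0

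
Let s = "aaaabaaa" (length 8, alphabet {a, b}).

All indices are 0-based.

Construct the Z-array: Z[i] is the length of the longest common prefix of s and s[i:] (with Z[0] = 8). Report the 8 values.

Z[0]=8
i=1: outside box; Z[1]=3 scan→box=[1,4)
i=2: min(r-i=2, Z[1]=3)=2; Z[2]=2
i=3: min(r-i=1, Z[2]=2)=1; Z[3]=1
i=4: outside box; Z[4]=0
i=5: outside box; Z[5]=3 scan→box=[5,8)
i=6: min(r-i=2, Z[1]=3)=2; Z[6]=2
i=7: min(r-i=1, Z[2]=2)=1; Z[7]=1

[8, 3, 2, 1, 0, 3, 2, 1]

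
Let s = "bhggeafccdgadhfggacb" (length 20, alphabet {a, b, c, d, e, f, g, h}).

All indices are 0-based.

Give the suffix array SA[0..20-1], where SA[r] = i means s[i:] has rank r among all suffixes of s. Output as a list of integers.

[17, 11, 5, 19, 0, 18, 7, 8, 9, 12, 4, 6, 14, 16, 10, 3, 15, 2, 13, 1]

rank | idx | suffix
   0 |  17 | acb
   1 |  11 | adhfggacb
   2 |   5 | afccdgadhfggacb
   3 |  19 | b
   4 |   0 | bhggeafccdgadhfggacb
   5 |  18 | cb
   6 |   7 | ccdgadhfggacb
   7 |   8 | cdgadhfggacb
   8 |   9 | dgadhfggacb
   9 |  12 | dhfggacb
  10 |   4 | eafccdgadhfggacb
  11 |   6 | fccdgadhfggacb
  12 |  14 | fggacb
  13 |  16 | gacb
  14 |  10 | gadhfggacb
  15 |   3 | geafccdgadhfggacb
  16 |  15 | ggacb
  17 |   2 | ggeafccdgadhfggacb
  18 |  13 | hfggacb
  19 |   1 | hggeafccdgadhfggacb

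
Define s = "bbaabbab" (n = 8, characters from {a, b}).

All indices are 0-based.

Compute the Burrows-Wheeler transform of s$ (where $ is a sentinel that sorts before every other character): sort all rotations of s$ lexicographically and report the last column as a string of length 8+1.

rank  rotation   last
    0  $bbaabbab  b
    1  aabbab$bb  b
    2  ab$bbaabb  b
    3  abbab$bba  a
    4  b$bbaabba  a
    5  baabbab$b  b
    6  bab$bbaab  b
    7  bbaabbab$  $
    8  bbab$bbaa  a

bbbaabb$a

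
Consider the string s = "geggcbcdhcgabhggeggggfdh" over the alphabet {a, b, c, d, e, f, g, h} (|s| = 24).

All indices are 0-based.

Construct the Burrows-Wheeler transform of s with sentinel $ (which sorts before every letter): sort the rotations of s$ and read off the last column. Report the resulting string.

hgcagbhfcgggcg$ggehggeddb

rank  rotation                   last
    0  $geggcbcdhcgabhggeggggfdh  h
    1  abhggeggggfdh$geggcbcdhcg  g
    2  bcdhcgabhggeggggfdh$geggc  c
    3  bhggeggggfdh$geggcbcdhcga  a
    4  cbcdhcgabhggeggggfdh$gegg  g
    5  cdhcgabhggeggggfdh$geggcb  b
    6  cgabhggeggggfdh$geggcbcdh  h
    7  dh$geggcbcdhcgabhggeggggf  f
    8  dhcgabhggeggggfdh$geggcbc  c
    9  eggcbcdhcgabhggeggggfdh$g  g
   10  eggggfdh$geggcbcdhcgabhgg  g
   11  fdh$geggcbcdhcgabhggegggg  g
   12  gabhggeggggfdh$geggcbcdhc  c
   13  gcbcdhcgabhggeggggfdh$geg  g
   14  geggcbcdhcgabhggeggggfdh$  $
   15  geggggfdh$geggcbcdhcgabhg  g
   16  gfdh$geggcbcdhcgabhggeggg  g
   17  ggcbcdhcgabhggeggggfdh$ge  e
   18  ggeggggfdh$geggcbcdhcgabh  h
   19  ggfdh$geggcbcdhcgabhggegg  g
   20  gggfdh$geggcbcdhcgabhggeg  g
   21  ggggfdh$geggcbcdhcgabhgge  e
   22  h$geggcbcdhcgabhggeggggfd  d
   23  hcgabhggeggggfdh$geggcbcd  d
   24  hggeggggfdh$geggcbcdhcgab  b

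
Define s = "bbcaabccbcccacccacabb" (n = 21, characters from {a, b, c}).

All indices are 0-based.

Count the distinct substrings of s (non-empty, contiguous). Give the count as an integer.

194

rank→(start, suffix):
  0 → (3, 'aabccbcccacccacabb')
  1 → (18, 'abb')
  2 → (4, 'abccbcccacccacabb')
  3 → (16, 'acabb')
  4 → (12, 'acccacabb')
  5 → (20, 'b')
  6 → (19, 'bb')
  7 → (0, 'bbcaabccbcccacccacabb')
  8 → (1, 'bcaabccbcccacccacabb')
  9 → (5, 'bccbcccacccacabb')
  10 → (8, 'bcccacccacabb')
  11 → (2, 'caabccbcccacccacabb')
  12 → (17, 'cabb')
  13 → (15, 'cacabb')
  14 → (11, 'cacccacabb')
  15 → (7, 'cbcccacccacabb')
  16 → (14, 'ccacabb')
  17 → (10, 'ccacccacabb')
  18 → (6, 'ccbcccacccacabb')
  19 → (13, 'cccacabb')
  20 → (9, 'cccacccacabb')

SA = [3, 18, 4, 16, 12, 20, 19, 0, 1, 5, 8, 2, 17, 15, 11, 7, 14, 10, 6, 13, 9]
i: (SA[i-1],SA[i]) lcp shared
  1: (3,18) 1 'a'
  2: (18,4) 2 'ab'
  3: (4,16) 1 'a'
  4: (16,12) 2 'ac'
  5: (12,20) 0 ''
  6: (20,19) 1 'b'
  7: (19,0) 2 'bb'
  8: (0,1) 1 'b'
  9: (1,5) 2 'bc'
  10: (5,8) 3 'bcc'
  11: (8,2) 0 ''
  12: (2,17) 2 'ca'
  13: (17,15) 2 'ca'
  14: (15,11) 3 'cac'
  15: (11,7) 1 'c'
  16: (7,14) 1 'c'
  17: (14,10) 4 'ccac'
  18: (10,6) 2 'cc'
  19: (6,13) 2 'cc'
  20: (13,9) 5 'cccac'

n(n+1)/2 = 21·22/2 = 231
Σ LCP = 0 + 1 + 2 + 1 + 2 + 0 + 1 + 2 + 1 + 2 + 3 + 0 + 2 + 2 + 3 + 1 + 1 + 4 + 2 + 2 + 5 = 37
distinct = 231 − 37 = 194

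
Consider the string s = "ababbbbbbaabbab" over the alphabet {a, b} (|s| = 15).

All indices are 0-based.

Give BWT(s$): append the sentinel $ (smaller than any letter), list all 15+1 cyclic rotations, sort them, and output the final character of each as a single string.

rank  rotation          last
    0  $ababbbbbbaabbab  b
    1  aabbab$ababbbbbb  b
    2  ab$ababbbbbbaabb  b
    3  ababbbbbbaabbab$  $
    4  abbab$ababbbbbba  a
    5  abbbbbbaabbab$ab  b
    6  b$ababbbbbbaabba  a
    7  baabbab$ababbbbb  b
    8  bab$ababbbbbbaab  b
    9  babbbbbbaabbab$a  a
   10  bbaabbab$ababbbb  b
   11  bbab$ababbbbbbaa  a
   12  bbbaabbab$ababbb  b
   13  bbbbaabbab$ababb  b
   14  bbbbbaabbab$abab  b
   15  bbbbbbaabbab$aba  a

bbb$ababbababbba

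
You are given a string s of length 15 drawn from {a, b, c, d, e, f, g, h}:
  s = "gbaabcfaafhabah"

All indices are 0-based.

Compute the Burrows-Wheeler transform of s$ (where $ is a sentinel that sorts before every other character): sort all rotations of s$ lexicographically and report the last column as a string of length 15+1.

rank  rotation          last
    0  $gbaabcfaafhabah  h
    1  aabcfaafhabah$gb  b
    2  aafhabah$gbaabcf  f
    3  abah$gbaabcfaafh  h
    4  abcfaafhabah$gba  a
    5  afhabah$gbaabcfa  a
    6  ah$gbaabcfaafhab  b
    7  baabcfaafhabah$g  g
    8  bah$gbaabcfaafha  a
    9  bcfaafhabah$gbaa  a
   10  cfaafhabah$gbaab  b
   11  faafhabah$gbaabc  c
   12  fhabah$gbaabcfaa  a
   13  gbaabcfaafhabah$  $
   14  h$gbaabcfaafhaba  a
   15  habah$gbaabcfaaf  f

hbfhaabgaabca$af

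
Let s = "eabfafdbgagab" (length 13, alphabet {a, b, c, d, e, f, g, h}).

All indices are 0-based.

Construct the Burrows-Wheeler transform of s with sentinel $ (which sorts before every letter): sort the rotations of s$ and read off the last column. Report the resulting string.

bgefgaadf$baab

rank  rotation        last
    0  $eabfafdbgagab  b
    1  ab$eabfafdbgag  g
    2  abfafdbgagab$e  e
    3  afdbgagab$eabf  f
    4  agab$eabfafdbg  g
    5  b$eabfafdbgaga  a
    6  bfafdbgagab$ea  a
    7  bgagab$eabfafd  d
    8  dbgagab$eabfaf  f
    9  eabfafdbgagab$  $
   10  fafdbgagab$eab  b
   11  fdbgagab$eabfa  a
   12  gab$eabfafdbga  a
   13  gagab$eabfafdb  b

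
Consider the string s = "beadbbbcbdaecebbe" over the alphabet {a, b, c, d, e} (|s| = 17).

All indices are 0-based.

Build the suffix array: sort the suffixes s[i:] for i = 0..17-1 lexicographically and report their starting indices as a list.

[2, 10, 4, 5, 14, 6, 8, 15, 0, 7, 12, 9, 3, 16, 1, 13, 11]

rank→(start, suffix):
  0 → (2, 'adbbbcbdaecebbe')
  1 → (10, 'aecebbe')
  2 → (4, 'bbbcbdaecebbe')
  3 → (5, 'bbcbdaecebbe')
  4 → (14, 'bbe')
  5 → (6, 'bcbdaecebbe')
  6 → (8, 'bdaecebbe')
  7 → (15, 'be')
  8 → (0, 'beadbbbcbdaecebbe')
  9 → (7, 'cbdaecebbe')
  10 → (12, 'cebbe')
  11 → (9, 'daecebbe')
  12 → (3, 'dbbbcbdaecebbe')
  13 → (16, 'e')
  14 → (1, 'eadbbbcbdaecebbe')
  15 → (13, 'ebbe')
  16 → (11, 'ecebbe')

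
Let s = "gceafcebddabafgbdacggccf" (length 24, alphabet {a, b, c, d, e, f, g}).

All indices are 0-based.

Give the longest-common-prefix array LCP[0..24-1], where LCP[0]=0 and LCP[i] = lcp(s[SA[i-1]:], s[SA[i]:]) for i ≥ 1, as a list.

[0, 1, 1, 2, 0, 1, 2, 0, 1, 2, 1, 1, 0, 2, 1, 0, 1, 0, 1, 1, 0, 1, 2, 1]

rank→(start, suffix):
  0 → (10, 'abafgbdacggccf')
  1 → (17, 'acggccf')
  2 → (3, 'afcebddabafgbdacggccf')
  3 → (12, 'afgbdacggccf')
  4 → (11, 'bafgbdacggccf')
  5 → (15, 'bdacggccf')
  6 → (7, 'bddabafgbdacggccf')
  7 → (21, 'ccf')
  8 → (1, 'ceafcebddabafgbdacggccf')
  9 → (5, 'cebddabafgbdacggccf')
  10 → (22, 'cf')
  11 → (18, 'cggccf')
  12 → (9, 'dabafgbdacggccf')
  13 → (16, 'dacggccf')
  14 → (8, 'ddabafgbdacggccf')
  15 → (2, 'eafcebddabafgbdacggccf')
  16 → (6, 'ebddabafgbdacggccf')
  17 → (23, 'f')
  18 → (4, 'fcebddabafgbdacggccf')
  19 → (13, 'fgbdacggccf')
  20 → (14, 'gbdacggccf')
  21 → (20, 'gccf')
  22 → (0, 'gceafcebddabafgbdacggccf')
  23 → (19, 'ggccf')

SA = [10, 17, 3, 12, 11, 15, 7, 21, 1, 5, 22, 18, 9, 16, 8, 2, 6, 23, 4, 13, 14, 20, 0, 19]
rank  pair      lcp
   1  s[10:],s[17:]  1  'a'
   2  s[17:],s[3:]  1  'a'
   3  s[3:],s[12:]  2  'af'
   4  s[12:],s[11:]  0  ''
   5  s[11:],s[15:]  1  'b'
   6  s[15:],s[7:]  2  'bd'
   7  s[7:],s[21:]  0  ''
   8  s[21:],s[1:]  1  'c'
   9  s[1:],s[5:]  2  'ce'
  10  s[5:],s[22:]  1  'c'
  11  s[22:],s[18:]  1  'c'
  12  s[18:],s[9:]  0  ''
  13  s[9:],s[16:]  2  'da'
  14  s[16:],s[8:]  1  'd'
  15  s[8:],s[2:]  0  ''
  16  s[2:],s[6:]  1  'e'
  17  s[6:],s[23:]  0  ''
  18  s[23:],s[4:]  1  'f'
  19  s[4:],s[13:]  1  'f'
  20  s[13:],s[14:]  0  ''
  21  s[14:],s[20:]  1  'g'
  22  s[20:],s[0:]  2  'gc'
  23  s[0:],s[19:]  1  'g'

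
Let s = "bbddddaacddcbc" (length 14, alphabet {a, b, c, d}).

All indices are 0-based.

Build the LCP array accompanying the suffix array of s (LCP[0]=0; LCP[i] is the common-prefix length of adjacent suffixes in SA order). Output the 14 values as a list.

rank | idx | suffix
   0 |   6 | aacddcbc
   1 |   7 | acddcbc
   2 |   0 | bbddddaacddcbc
   3 |  12 | bc
   4 |   1 | bddddaacddcbc
   5 |  13 | c
   6 |  11 | cbc
   7 |   8 | cddcbc
   8 |   5 | daacddcbc
   9 |  10 | dcbc
  10 |   4 | ddaacddcbc
  11 |   9 | ddcbc
  12 |   3 | dddaacddcbc
  13 |   2 | ddddaacddcbc

SA = [6, 7, 0, 12, 1, 13, 11, 8, 5, 10, 4, 9, 3, 2]
i: (SA[i-1],SA[i]) lcp shared
  1: (6,7) 1 'a'
  2: (7,0) 0 ''
  3: (0,12) 1 'b'
  4: (12,1) 1 'b'
  5: (1,13) 0 ''
  6: (13,11) 1 'c'
  7: (11,8) 1 'c'
  8: (8,5) 0 ''
  9: (5,10) 1 'd'
  10: (10,4) 1 'd'
  11: (4,9) 2 'dd'
  12: (9,3) 2 'dd'
  13: (3,2) 3 'ddd'

[0, 1, 0, 1, 1, 0, 1, 1, 0, 1, 1, 2, 2, 3]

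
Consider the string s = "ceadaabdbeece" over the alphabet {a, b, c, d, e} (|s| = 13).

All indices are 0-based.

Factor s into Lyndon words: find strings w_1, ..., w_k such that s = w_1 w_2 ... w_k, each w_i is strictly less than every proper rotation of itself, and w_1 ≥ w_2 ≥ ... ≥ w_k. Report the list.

emit factor 1: 'ce' (i=0, period=2)
emit factor 2: 'ad' (i=2, period=2)
emit factor 3: 'aabdbeece' (i=4, period=9)

["ce", "ad", "aabdbeece"]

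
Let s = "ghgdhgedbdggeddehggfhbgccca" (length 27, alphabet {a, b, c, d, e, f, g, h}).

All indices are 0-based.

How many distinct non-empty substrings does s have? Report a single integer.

sorted suffixes:
  #0 SA[0]=26  'a'
  #1 SA[1]=8  'bdggeddehggfhbgccca'
  #2 SA[2]=21  'bgccca'
  #3 SA[3]=25  'ca'
  #4 SA[4]=24  'cca'
  #5 SA[5]=23  'ccca'
  #6 SA[6]=7  'dbdggeddehggfhbgccca'
  #7 SA[7]=13  'ddehggfhbgccca'
  #8 SA[8]=14  'dehggfhbgccca'
  #9 SA[9]=9  'dggeddehggfhbgccca'
  #10 SA[10]=3  'dhgedbdggeddehggfhbgccca'
  #11 SA[11]=6  'edbdggeddehggfhbgccca'
  #12 SA[12]=12  'eddehggfhbgccca'
  #13 SA[13]=15  'ehggfhbgccca'
  #14 SA[14]=19  'fhbgccca'
  #15 SA[15]=22  'gccca'
  #16 SA[16]=2  'gdhgedbdggeddehggfhbgccca'
  #17 SA[17]=5  'gedbdggeddehggfhbgccca'
  #18 SA[18]=11  'geddehggfhbgccca'
  #19 SA[19]=18  'gfhbgccca'
  #20 SA[20]=10  'ggeddehggfhbgccca'
  #21 SA[21]=17  'ggfhbgccca'
  #22 SA[22]=0  'ghgdhgedbdggeddehggfhbgccca'
  #23 SA[23]=20  'hbgccca'
  #24 SA[24]=1  'hgdhgedbdggeddehggfhbgccca'
  #25 SA[25]=4  'hgedbdggeddehggfhbgccca'
  #26 SA[26]=16  'hggfhbgccca'

SA = [26, 8, 21, 25, 24, 23, 7, 13, 14, 9, 3, 6, 12, 15, 19, 22, 2, 5, 11, 18, 10, 17, 0, 20, 1, 4, 16]
[i] adj suffixes → lcp
  [1] 26/8 → 0 ('')
  [2] 8/21 → 1 ('b')
  [3] 21/25 → 0 ('')
  [4] 25/24 → 1 ('c')
  [5] 24/23 → 2 ('cc')
  [6] 23/7 → 0 ('')
  [7] 7/13 → 1 ('d')
  [8] 13/14 → 1 ('d')
  [9] 14/9 → 1 ('d')
  [10] 9/3 → 1 ('d')
  [11] 3/6 → 0 ('')
  [12] 6/12 → 2 ('ed')
  [13] 12/15 → 1 ('e')
  [14] 15/19 → 0 ('')
  [15] 19/22 → 0 ('')
  [16] 22/2 → 1 ('g')
  [17] 2/5 → 1 ('g')
  [18] 5/11 → 3 ('ged')
  [19] 11/18 → 1 ('g')
  [20] 18/10 → 1 ('g')
  [21] 10/17 → 2 ('gg')
  [22] 17/0 → 1 ('g')
  [23] 0/20 → 0 ('')
  [24] 20/1 → 1 ('h')
  [25] 1/4 → 2 ('hg')
  [26] 4/16 → 2 ('hg')

n(n+1)/2 = 27·28/2 = 378
Σ LCP = 0 + 0 + 1 + 0 + 1 + 2 + 0 + 1 + 1 + 1 + 1 + 0 + 2 + 1 + 0 + 0 + 1 + 1 + 3 + 1 + 1 + 2 + 1 + 0 + 1 + 2 + 2 = 26
distinct = 378 − 26 = 352

352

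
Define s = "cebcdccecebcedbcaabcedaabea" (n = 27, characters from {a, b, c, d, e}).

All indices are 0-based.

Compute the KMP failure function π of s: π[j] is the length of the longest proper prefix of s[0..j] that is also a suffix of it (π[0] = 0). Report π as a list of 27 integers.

π[0] = 0
j=1 s[j]='e': π[1]=0 (border '')
j=2 s[j]='b': π[2]=0 (border '')
j=3 s[j]='c': π[3]=1 (border 'c')
j=4 s[j]='d': k: 1→0; π[4]=0 (border '')
j=5 s[j]='c': π[5]=1 (border 'c')
j=6 s[j]='c': k: 1→0; π[6]=1 (border 'c')
j=7 s[j]='e': π[7]=2 (border 'ce')
j=8 s[j]='c': k: 2→0; π[8]=1 (border 'c')
j=9 s[j]='e': π[9]=2 (border 'ce')
j=10 s[j]='b': π[10]=3 (border 'ceb')
j=11 s[j]='c': π[11]=4 (border 'cebc')
j=12 s[j]='e': k: 4→1; π[12]=2 (border 'ce')
j=13 s[j]='d': k: 2→0; π[13]=0 (border '')
j=14 s[j]='b': π[14]=0 (border '')
j=15 s[j]='c': π[15]=1 (border 'c')
j=16 s[j]='a': k: 1→0; π[16]=0 (border '')
j=17 s[j]='a': π[17]=0 (border '')
j=18 s[j]='b': π[18]=0 (border '')
j=19 s[j]='c': π[19]=1 (border 'c')
j=20 s[j]='e': π[20]=2 (border 'ce')
j=21 s[j]='d': k: 2→0; π[21]=0 (border '')
j=22 s[j]='a': π[22]=0 (border '')
j=23 s[j]='a': π[23]=0 (border '')
j=24 s[j]='b': π[24]=0 (border '')
j=25 s[j]='e': π[25]=0 (border '')
j=26 s[j]='a': π[26]=0 (border '')

[0, 0, 0, 1, 0, 1, 1, 2, 1, 2, 3, 4, 2, 0, 0, 1, 0, 0, 0, 1, 2, 0, 0, 0, 0, 0, 0]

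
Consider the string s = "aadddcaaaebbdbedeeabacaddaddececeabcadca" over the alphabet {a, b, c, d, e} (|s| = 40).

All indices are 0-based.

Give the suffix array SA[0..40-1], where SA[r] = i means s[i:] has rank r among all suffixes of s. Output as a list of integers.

rank→(start, suffix):
  0 → (39, 'a')
  1 → (6, 'aaaebbdbedeeabacaddaddececeabcadca')
  2 → (0, 'aadddcaaaebbdbedeeabacaddaddececeabcadca')
  3 → (7, 'aaebbdbedeeabacaddaddececeabcadca')
  4 → (18, 'abacaddaddececeabcadca')
  5 → (33, 'abcadca')
  6 → (20, 'acaddaddececeabcadca')
  7 → (36, 'adca')
  8 → (22, 'addaddececeabcadca')
  9 → (1, 'adddcaaaebbdbedeeabacaddaddececeabcadca')
  10 → (25, 'addececeabcadca')
  11 → (8, 'aebbdbedeeabacaddaddececeabcadca')
  12 → (19, 'bacaddaddececeabcadca')
  13 → (10, 'bbdbedeeabacaddaddececeabcadca')
  14 → (34, 'bcadca')
  15 → (11, 'bdbedeeabacaddaddececeabcadca')
  16 → (13, 'bedeeabacaddaddececeabcadca')
  17 → (38, 'ca')
  18 → (5, 'caaaebbdbedeeabacaddaddececeabcadca')
  19 → (35, 'cadca')
  20 → (21, 'caddaddececeabcadca')
  21 → (31, 'ceabcadca')
  22 → (29, 'ceceabcadca')
  23 → (24, 'daddececeabcadca')
  24 → (12, 'dbedeeabacaddaddececeabcadca')
  25 → (37, 'dca')
  26 → (4, 'dcaaaebbdbedeeabacaddaddececeabcadca')
  27 → (23, 'ddaddececeabcadca')
  28 → (3, 'ddcaaaebbdbedeeabacaddaddececeabcadca')
  29 → (2, 'dddcaaaebbdbedeeabacaddaddececeabcadca')
  30 → (26, 'ddececeabcadca')
  31 → (27, 'dececeabcadca')
  32 → (15, 'deeabacaddaddececeabcadca')
  33 → (17, 'eabacaddaddececeabcadca')
  34 → (32, 'eabcadca')
  35 → (9, 'ebbdbedeeabacaddaddececeabcadca')
  36 → (30, 'eceabcadca')
  37 → (28, 'ececeabcadca')
  38 → (14, 'edeeabacaddaddececeabcadca')
  39 → (16, 'eeabacaddaddececeabcadca')

[39, 6, 0, 7, 18, 33, 20, 36, 22, 1, 25, 8, 19, 10, 34, 11, 13, 38, 5, 35, 21, 31, 29, 24, 12, 37, 4, 23, 3, 2, 26, 27, 15, 17, 32, 9, 30, 28, 14, 16]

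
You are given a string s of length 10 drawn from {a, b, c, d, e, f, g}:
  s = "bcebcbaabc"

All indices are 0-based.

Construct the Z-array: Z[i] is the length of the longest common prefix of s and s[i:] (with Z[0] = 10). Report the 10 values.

Z[0]=10
i=1: i≥r, start 0; Z[1]=0
i=2: i≥r, start 0; Z[2]=0
i=3: i≥r, start 0; Z[3]=2 grow→box=[3,5)
i=4: min(r-i=1, Z[1]=0)=0; Z[4]=0
i=5: i≥r, start 0; Z[5]=1 grow→box=[5,6)
i=6: i≥r, start 0; Z[6]=0
i=7: i≥r, start 0; Z[7]=0
i=8: i≥r, start 0; Z[8]=2 grow→box=[8,10)
i=9: min(r-i=1, Z[1]=0)=0; Z[9]=0

[10, 0, 0, 2, 0, 1, 0, 0, 2, 0]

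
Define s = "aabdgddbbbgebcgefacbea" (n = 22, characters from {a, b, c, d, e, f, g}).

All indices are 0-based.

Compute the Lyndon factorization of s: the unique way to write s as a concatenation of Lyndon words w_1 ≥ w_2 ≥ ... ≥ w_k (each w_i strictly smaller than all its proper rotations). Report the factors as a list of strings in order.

emit factor 1: 'aabdgddbbbgebcgefacbe' (i=0, period=21)
emit factor 2: 'a' (i=21, period=1)

["aabdgddbbbgebcgefacbe", "a"]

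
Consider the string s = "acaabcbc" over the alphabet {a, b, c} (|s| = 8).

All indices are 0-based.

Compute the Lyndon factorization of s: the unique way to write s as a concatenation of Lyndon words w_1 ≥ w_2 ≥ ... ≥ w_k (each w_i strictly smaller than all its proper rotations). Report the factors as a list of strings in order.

["ac", "aabcbc"]

emit factor 1: 'ac' (i=0, period=2)
emit factor 2: 'aabcbc' (i=2, period=6)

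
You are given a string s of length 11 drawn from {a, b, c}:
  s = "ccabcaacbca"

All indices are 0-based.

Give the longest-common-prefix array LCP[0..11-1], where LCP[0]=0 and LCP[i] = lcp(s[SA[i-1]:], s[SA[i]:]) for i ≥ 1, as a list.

[0, 1, 1, 1, 0, 3, 0, 2, 2, 1, 1]

sorted suffixes:
  #0 SA[0]=10  'a'
  #1 SA[1]=5  'aacbca'
  #2 SA[2]=2  'abcaacbca'
  #3 SA[3]=6  'acbca'
  #4 SA[4]=8  'bca'
  #5 SA[5]=3  'bcaacbca'
  #6 SA[6]=9  'ca'
  #7 SA[7]=4  'caacbca'
  #8 SA[8]=1  'cabcaacbca'
  #9 SA[9]=7  'cbca'
  #10 SA[10]=0  'ccabcaacbca'

SA = [10, 5, 2, 6, 8, 3, 9, 4, 1, 7, 0]
i: (SA[i-1],SA[i]) lcp shared
  1: (10,5) 1 'a'
  2: (5,2) 1 'a'
  3: (2,6) 1 'a'
  4: (6,8) 0 ''
  5: (8,3) 3 'bca'
  6: (3,9) 0 ''
  7: (9,4) 2 'ca'
  8: (4,1) 2 'ca'
  9: (1,7) 1 'c'
  10: (7,0) 1 'c'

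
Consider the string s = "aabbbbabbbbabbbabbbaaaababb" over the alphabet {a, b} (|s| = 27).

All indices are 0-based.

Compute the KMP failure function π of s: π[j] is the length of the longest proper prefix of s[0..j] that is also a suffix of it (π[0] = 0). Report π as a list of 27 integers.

[0, 1, 0, 0, 0, 0, 1, 0, 0, 0, 0, 1, 0, 0, 0, 1, 0, 0, 0, 1, 2, 2, 2, 3, 1, 0, 0]

π[0] = 0
j=1 s[j]='a': π[1]=1 (border 'a')
j=2 s[j]='b': k: 1→0; π[2]=0 (border '')
j=3 s[j]='b': π[3]=0 (border '')
j=4 s[j]='b': π[4]=0 (border '')
j=5 s[j]='b': π[5]=0 (border '')
j=6 s[j]='a': π[6]=1 (border 'a')
j=7 s[j]='b': k: 1→0; π[7]=0 (border '')
j=8 s[j]='b': π[8]=0 (border '')
j=9 s[j]='b': π[9]=0 (border '')
j=10 s[j]='b': π[10]=0 (border '')
j=11 s[j]='a': π[11]=1 (border 'a')
j=12 s[j]='b': k: 1→0; π[12]=0 (border '')
j=13 s[j]='b': π[13]=0 (border '')
j=14 s[j]='b': π[14]=0 (border '')
j=15 s[j]='a': π[15]=1 (border 'a')
j=16 s[j]='b': k: 1→0; π[16]=0 (border '')
j=17 s[j]='b': π[17]=0 (border '')
j=18 s[j]='b': π[18]=0 (border '')
j=19 s[j]='a': π[19]=1 (border 'a')
j=20 s[j]='a': π[20]=2 (border 'aa')
j=21 s[j]='a': k: 2→1; π[21]=2 (border 'aa')
j=22 s[j]='a': k: 2→1; π[22]=2 (border 'aa')
j=23 s[j]='b': π[23]=3 (border 'aab')
j=24 s[j]='a': k: 3→0; π[24]=1 (border 'a')
j=25 s[j]='b': k: 1→0; π[25]=0 (border '')
j=26 s[j]='b': π[26]=0 (border '')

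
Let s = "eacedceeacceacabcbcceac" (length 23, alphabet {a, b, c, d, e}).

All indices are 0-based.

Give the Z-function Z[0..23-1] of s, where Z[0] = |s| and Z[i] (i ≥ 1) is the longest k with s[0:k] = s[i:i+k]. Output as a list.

Z[0]=23
i=1: outside box; Z[1]=0
i=2: outside box; Z[2]=0
i=3: outside box; Z[3]=1 grow→box=[3,4)
i=4: outside box; Z[4]=0
i=5: outside box; Z[5]=0
i=6: outside box; Z[6]=1 grow→box=[6,7)
i=7: outside box; Z[7]=3 grow→box=[7,10)
i=8: min(r-i=2, Z[1]=0)=0; Z[8]=0
i=9: min(r-i=1, Z[2]=0)=0; Z[9]=0
i=10: outside box; Z[10]=0
i=11: outside box; Z[11]=3 grow→box=[11,14)
i=12: min(r-i=2, Z[1]=0)=0; Z[12]=0
i=13: min(r-i=1, Z[2]=0)=0; Z[13]=0
i=14: outside box; Z[14]=0
i=15: outside box; Z[15]=0
i=16: outside box; Z[16]=0
i=17: outside box; Z[17]=0
i=18: outside box; Z[18]=0
i=19: outside box; Z[19]=0
i=20: outside box; Z[20]=3 grow→box=[20,23)
i=21: min(r-i=2, Z[1]=0)=0; Z[21]=0
i=22: min(r-i=1, Z[2]=0)=0; Z[22]=0

[23, 0, 0, 1, 0, 0, 1, 3, 0, 0, 0, 3, 0, 0, 0, 0, 0, 0, 0, 0, 3, 0, 0]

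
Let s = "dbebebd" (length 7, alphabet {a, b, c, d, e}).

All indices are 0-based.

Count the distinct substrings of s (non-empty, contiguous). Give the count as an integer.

21

sorted suffixes:
  #0 SA[0]=5  'bd'
  #1 SA[1]=3  'bebd'
  #2 SA[2]=1  'bebebd'
  #3 SA[3]=6  'd'
  #4 SA[4]=0  'dbebebd'
  #5 SA[5]=4  'ebd'
  #6 SA[6]=2  'ebebd'

SA = [5, 3, 1, 6, 0, 4, 2]
[i] adj suffixes → lcp
  [1] 5/3 → 1 ('b')
  [2] 3/1 → 3 ('beb')
  [3] 1/6 → 0 ('')
  [4] 6/0 → 1 ('d')
  [5] 0/4 → 0 ('')
  [6] 4/2 → 2 ('eb')

n(n+1)/2 = 7·8/2 = 28
Σ LCP = 0 + 1 + 3 + 0 + 1 + 0 + 2 = 7
distinct = 28 − 7 = 21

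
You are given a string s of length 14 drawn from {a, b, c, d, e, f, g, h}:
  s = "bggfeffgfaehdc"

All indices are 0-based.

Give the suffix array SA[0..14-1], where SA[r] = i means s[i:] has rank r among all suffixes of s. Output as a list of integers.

[9, 0, 13, 12, 4, 10, 8, 3, 5, 6, 7, 2, 1, 11]

sorted suffixes:
  #0 SA[0]=9  'aehdc'
  #1 SA[1]=0  'bggfeffgfaehdc'
  #2 SA[2]=13  'c'
  #3 SA[3]=12  'dc'
  #4 SA[4]=4  'effgfaehdc'
  #5 SA[5]=10  'ehdc'
  #6 SA[6]=8  'faehdc'
  #7 SA[7]=3  'feffgfaehdc'
  #8 SA[8]=5  'ffgfaehdc'
  #9 SA[9]=6  'fgfaehdc'
  #10 SA[10]=7  'gfaehdc'
  #11 SA[11]=2  'gfeffgfaehdc'
  #12 SA[12]=1  'ggfeffgfaehdc'
  #13 SA[13]=11  'hdc'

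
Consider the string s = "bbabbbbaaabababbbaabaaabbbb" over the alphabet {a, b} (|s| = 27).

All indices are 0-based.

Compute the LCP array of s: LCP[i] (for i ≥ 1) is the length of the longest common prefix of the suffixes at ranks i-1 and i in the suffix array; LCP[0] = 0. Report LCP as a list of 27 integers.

sorted suffixes:
  #0 SA[0]=7  'aaabababbbaabaaabbbb'
  #1 SA[1]=20  'aaabbbb'
  #2 SA[2]=17  'aabaaabbbb'
  #3 SA[3]=8  'aabababbbaabaaabbbb'
  #4 SA[4]=21  'aabbbb'
  #5 SA[5]=18  'abaaabbbb'
  #6 SA[6]=9  'abababbbaabaaabbbb'
  #7 SA[7]=11  'ababbbaabaaabbbb'
  #8 SA[8]=13  'abbbaabaaabbbb'
  #9 SA[9]=22  'abbbb'
  #10 SA[10]=2  'abbbbaaabababbbaabaaabbbb'
  #11 SA[11]=26  'b'
  #12 SA[12]=6  'baaabababbbaabaaabbbb'
  #13 SA[13]=19  'baaabbbb'
  #14 SA[14]=16  'baabaaabbbb'
  #15 SA[15]=10  'bababbbaabaaabbbb'
  #16 SA[16]=12  'babbbaabaaabbbb'
  #17 SA[17]=1  'babbbbaaabababbbaabaaabbbb'
  #18 SA[18]=25  'bb'
  #19 SA[19]=5  'bbaaabababbbaabaaabbbb'
  #20 SA[20]=15  'bbaabaaabbbb'
  #21 SA[21]=0  'bbabbbbaaabababbbaabaaabbbb'
  #22 SA[22]=24  'bbb'
  #23 SA[23]=4  'bbbaaabababbbaabaaabbbb'
  #24 SA[24]=14  'bbbaabaaabbbb'
  #25 SA[25]=23  'bbbb'
  #26 SA[26]=3  'bbbbaaabababbbaabaaabbbb'

SA = [7, 20, 17, 8, 21, 18, 9, 11, 13, 22, 2, 26, 6, 19, 16, 10, 12, 1, 25, 5, 15, 0, 24, 4, 14, 23, 3]
[i] adj suffixes → lcp
  [1] 7/20 → 4 ('aaab')
  [2] 20/17 → 2 ('aa')
  [3] 17/8 → 4 ('aaba')
  [4] 8/21 → 3 ('aab')
  [5] 21/18 → 1 ('a')
  [6] 18/9 → 3 ('aba')
  [7] 9/11 → 4 ('abab')
  [8] 11/13 → 2 ('ab')
  [9] 13/22 → 4 ('abbb')
  [10] 22/2 → 5 ('abbbb')
  [11] 2/26 → 0 ('')
  [12] 26/6 → 1 ('b')
  [13] 6/19 → 5 ('baaab')
  [14] 19/16 → 3 ('baa')
  [15] 16/10 → 2 ('ba')
  [16] 10/12 → 3 ('bab')
  [17] 12/1 → 5 ('babbb')
  [18] 1/25 → 1 ('b')
  [19] 25/5 → 2 ('bb')
  [20] 5/15 → 4 ('bbaa')
  [21] 15/0 → 3 ('bba')
  [22] 0/24 → 2 ('bb')
  [23] 24/4 → 3 ('bbb')
  [24] 4/14 → 5 ('bbbaa')
  [25] 14/23 → 3 ('bbb')
  [26] 23/3 → 4 ('bbbb')

[0, 4, 2, 4, 3, 1, 3, 4, 2, 4, 5, 0, 1, 5, 3, 2, 3, 5, 1, 2, 4, 3, 2, 3, 5, 3, 4]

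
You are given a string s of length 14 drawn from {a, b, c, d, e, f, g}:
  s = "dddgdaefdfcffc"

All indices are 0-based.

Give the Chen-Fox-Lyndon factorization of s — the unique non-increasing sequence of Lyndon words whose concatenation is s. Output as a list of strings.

["dddg", "d", "aefdfcffc"]

emit factor 1: 'dddg' (i=0, period=4)
emit factor 2: 'd' (i=4, period=1)
emit factor 3: 'aefdfcffc' (i=5, period=9)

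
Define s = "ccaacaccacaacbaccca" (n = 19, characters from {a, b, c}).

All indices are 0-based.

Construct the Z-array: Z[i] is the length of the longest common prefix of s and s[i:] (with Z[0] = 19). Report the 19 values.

[19, 1, 0, 0, 1, 0, 3, 1, 0, 1, 0, 0, 1, 0, 0, 2, 3, 1, 0]

Z[0]=19
i=1: fresh scan; Z[1]=1 extend→box=[1,2)
i=2: fresh scan; Z[2]=0
i=3: fresh scan; Z[3]=0
i=4: fresh scan; Z[4]=1 extend→box=[4,5)
i=5: fresh scan; Z[5]=0
i=6: fresh scan; Z[6]=3 extend→box=[6,9)
i=7: min(r-i=2, Z[1]=1)=1; Z[7]=1
i=8: min(r-i=1, Z[2]=0)=0; Z[8]=0
i=9: fresh scan; Z[9]=1 extend→box=[9,10)
i=10: fresh scan; Z[10]=0
i=11: fresh scan; Z[11]=0
i=12: fresh scan; Z[12]=1 extend→box=[12,13)
i=13: fresh scan; Z[13]=0
i=14: fresh scan; Z[14]=0
i=15: fresh scan; Z[15]=2 extend→box=[15,17)
i=16: min(r-i=1, Z[1]=1)=1; Z[16]=3 extend→box=[16,19)
i=17: min(r-i=2, Z[1]=1)=1; Z[17]=1
i=18: min(r-i=1, Z[2]=0)=0; Z[18]=0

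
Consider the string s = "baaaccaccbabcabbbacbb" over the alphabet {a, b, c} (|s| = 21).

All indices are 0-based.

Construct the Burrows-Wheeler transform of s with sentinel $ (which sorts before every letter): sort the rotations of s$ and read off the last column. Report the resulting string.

bbacbbacb$cbcbaabccaaa

rank  rotation                last
    0  $baaaccaccbabcabbbacbb  b
    1  aaaccaccbabcabbbacbb$b  b
    2  aaccaccbabcabbbacbb$ba  a
    3  abbbacbb$baaaccaccbabc  c
    4  abcabbbacbb$baaaccaccb  b
    5  acbb$baaaccaccbabcabbb  b
    6  accaccbabcabbbacbb$baa  a
    7  accbabcabbbacbb$baaacc  c
    8  b$baaaccaccbabcabbbacb  b
    9  baaaccaccbabcabbbacbb$  $
   10  babcabbbacbb$baaaccacc  c
   11  bacbb$baaaccaccbabcabb  b
   12  bb$baaaccaccbabcabbbac  c
   13  bbacbb$baaaccaccbabcab  b
   14  bbbacbb$baaaccaccbabca  a
   15  bcabbbacbb$baaaccaccba  a
   16  cabbbacbb$baaaccaccbab  b
   17  caccbabcabbbacbb$baaac  c
   18  cbabcabbbacbb$baaaccac  c
   19  cbb$baaaccaccbabcabbba  a
   20  ccaccbabcabbbacbb$baaa  a
   21  ccbabcabbbacbb$baaacca  a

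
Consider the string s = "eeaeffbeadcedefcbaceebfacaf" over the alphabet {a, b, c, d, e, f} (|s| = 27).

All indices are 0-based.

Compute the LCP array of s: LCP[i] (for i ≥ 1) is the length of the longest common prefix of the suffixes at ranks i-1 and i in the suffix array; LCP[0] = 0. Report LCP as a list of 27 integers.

[0, 2, 1, 1, 1, 0, 1, 1, 0, 1, 1, 2, 0, 1, 0, 2, 1, 1, 1, 2, 1, 2, 0, 1, 1, 1, 1]

rank | idx | suffix
   0 |  23 | acaf
   1 |  17 | aceebfacaf
   2 |   8 | adcedefcbaceebfacaf
   3 |   2 | aeffbeadcedefcbaceebfacaf
   4 |  25 | af
   5 |  16 | baceebfacaf
   6 |   6 | beadcedefcbaceebfacaf
   7 |  21 | bfacaf
   8 |  24 | caf
   9 |  15 | cbaceebfacaf
  10 |  10 | cedefcbaceebfacaf
  11 |  18 | ceebfacaf
  12 |   9 | dcedefcbaceebfacaf
  13 |  12 | defcbaceebfacaf
  14 |   7 | eadcedefcbaceebfacaf
  15 |   1 | eaeffbeadcedefcbaceebfacaf
  16 |  20 | ebfacaf
  17 |  11 | edefcbaceebfacaf
  18 |   0 | eeaeffbeadcedefcbaceebfacaf
  19 |  19 | eebfacaf
  20 |  13 | efcbaceebfacaf
  21 |   3 | effbeadcedefcbaceebfacaf
  22 |  26 | f
  23 |  22 | facaf
  24 |   5 | fbeadcedefcbaceebfacaf
  25 |  14 | fcbaceebfacaf
  26 |   4 | ffbeadcedefcbaceebfacaf

SA = [23, 17, 8, 2, 25, 16, 6, 21, 24, 15, 10, 18, 9, 12, 7, 1, 20, 11, 0, 19, 13, 3, 26, 22, 5, 14, 4]
rank  pair      lcp
   1  s[23:],s[17:]  2  'ac'
   2  s[17:],s[8:]  1  'a'
   3  s[8:],s[2:]  1  'a'
   4  s[2:],s[25:]  1  'a'
   5  s[25:],s[16:]  0  ''
   6  s[16:],s[6:]  1  'b'
   7  s[6:],s[21:]  1  'b'
   8  s[21:],s[24:]  0  ''
   9  s[24:],s[15:]  1  'c'
  10  s[15:],s[10:]  1  'c'
  11  s[10:],s[18:]  2  'ce'
  12  s[18:],s[9:]  0  ''
  13  s[9:],s[12:]  1  'd'
  14  s[12:],s[7:]  0  ''
  15  s[7:],s[1:]  2  'ea'
  16  s[1:],s[20:]  1  'e'
  17  s[20:],s[11:]  1  'e'
  18  s[11:],s[0:]  1  'e'
  19  s[0:],s[19:]  2  'ee'
  20  s[19:],s[13:]  1  'e'
  21  s[13:],s[3:]  2  'ef'
  22  s[3:],s[26:]  0  ''
  23  s[26:],s[22:]  1  'f'
  24  s[22:],s[5:]  1  'f'
  25  s[5:],s[14:]  1  'f'
  26  s[14:],s[4:]  1  'f'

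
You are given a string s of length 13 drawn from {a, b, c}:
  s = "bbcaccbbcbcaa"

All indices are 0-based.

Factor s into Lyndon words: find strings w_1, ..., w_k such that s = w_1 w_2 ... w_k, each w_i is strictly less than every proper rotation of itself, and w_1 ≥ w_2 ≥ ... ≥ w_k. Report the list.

emit factor 1: 'bbc' (i=0, period=3)
emit factor 2: 'accbbcbc' (i=3, period=8)
emit factor 3: 'a' (i=11, period=1)
emit factor 4: 'a' (i=12, period=1)

["bbc", "accbbcbc", "a", "a"]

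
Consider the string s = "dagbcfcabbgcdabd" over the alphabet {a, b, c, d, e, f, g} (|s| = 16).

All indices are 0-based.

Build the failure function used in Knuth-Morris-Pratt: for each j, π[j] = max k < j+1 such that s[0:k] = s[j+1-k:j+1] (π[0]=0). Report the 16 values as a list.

π[0] = 0
j=1 s[j]='a': π[1]=0 (border '')
j=2 s[j]='g': π[2]=0 (border '')
j=3 s[j]='b': π[3]=0 (border '')
j=4 s[j]='c': π[4]=0 (border '')
j=5 s[j]='f': π[5]=0 (border '')
j=6 s[j]='c': π[6]=0 (border '')
j=7 s[j]='a': π[7]=0 (border '')
j=8 s[j]='b': π[8]=0 (border '')
j=9 s[j]='b': π[9]=0 (border '')
j=10 s[j]='g': π[10]=0 (border '')
j=11 s[j]='c': π[11]=0 (border '')
j=12 s[j]='d': π[12]=1 (border 'd')
j=13 s[j]='a': π[13]=2 (border 'da')
j=14 s[j]='b': k: 2→0; π[14]=0 (border '')
j=15 s[j]='d': π[15]=1 (border 'd')

[0, 0, 0, 0, 0, 0, 0, 0, 0, 0, 0, 0, 1, 2, 0, 1]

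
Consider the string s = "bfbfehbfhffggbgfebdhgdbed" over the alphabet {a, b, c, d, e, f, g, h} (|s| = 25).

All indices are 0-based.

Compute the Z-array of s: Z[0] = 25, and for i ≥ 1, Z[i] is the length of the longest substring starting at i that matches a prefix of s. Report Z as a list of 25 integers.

[25, 0, 2, 0, 0, 0, 2, 0, 0, 0, 0, 0, 0, 1, 0, 0, 0, 1, 0, 0, 0, 0, 1, 0, 0]

Z[0]=25
i=1: fresh scan; Z[1]=0
i=2: fresh scan; Z[2]=2 extend→box=[2,4)
i=3: min(r-i=1, Z[1]=0)=0; Z[3]=0
i=4: fresh scan; Z[4]=0
i=5: fresh scan; Z[5]=0
i=6: fresh scan; Z[6]=2 extend→box=[6,8)
i=7: min(r-i=1, Z[1]=0)=0; Z[7]=0
i=8: fresh scan; Z[8]=0
i=9: fresh scan; Z[9]=0
i=10: fresh scan; Z[10]=0
i=11: fresh scan; Z[11]=0
i=12: fresh scan; Z[12]=0
i=13: fresh scan; Z[13]=1 extend→box=[13,14)
i=14: fresh scan; Z[14]=0
i=15: fresh scan; Z[15]=0
i=16: fresh scan; Z[16]=0
i=17: fresh scan; Z[17]=1 extend→box=[17,18)
i=18: fresh scan; Z[18]=0
i=19: fresh scan; Z[19]=0
i=20: fresh scan; Z[20]=0
i=21: fresh scan; Z[21]=0
i=22: fresh scan; Z[22]=1 extend→box=[22,23)
i=23: fresh scan; Z[23]=0
i=24: fresh scan; Z[24]=0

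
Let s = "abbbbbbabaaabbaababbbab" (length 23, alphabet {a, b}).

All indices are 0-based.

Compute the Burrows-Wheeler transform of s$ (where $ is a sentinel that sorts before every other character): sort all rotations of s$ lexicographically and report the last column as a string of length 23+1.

bbbabbaab$aabbbaabbabbba

rank  rotation                  last
    0  $abbbbbbabaaabbaababbbab  b
    1  aaabbaababbbab$abbbbbbab  b
    2  aababbbab$abbbbbbabaaabb  b
    3  aabbaababbbab$abbbbbbaba  a
    4  ab$abbbbbbabaaabbaababbb  b
    5  abaaabbaababbbab$abbbbbb  b
    6  ababbbab$abbbbbbabaaabba  a
    7  abbaababbbab$abbbbbbabaa  a
    8  abbbab$abbbbbbabaaabbaab  b
    9  abbbbbbabaaabbaababbbab$  $
   10  b$abbbbbbabaaabbaababbba  a
   11  baaabbaababbbab$abbbbbba  a
   12  baababbbab$abbbbbbabaaab  b
   13  bab$abbbbbbabaaabbaababb  b
   14  babaaabbaababbbab$abbbbb  b
   15  babbbab$abbbbbbabaaabbaa  a
   16  bbaababbbab$abbbbbbabaaa  a
   17  bbab$abbbbbbabaaabbaabab  b
   18  bbabaaabbaababbbab$abbbb  b
   19  bbbab$abbbbbbabaaabbaaba  a
   20  bbbabaaabbaababbbab$abbb  b
   21  bbbbabaaabbaababbbab$abb  b
   22  bbbbbabaaabbaababbbab$ab  b
   23  bbbbbbabaaabbaababbbab$a  a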